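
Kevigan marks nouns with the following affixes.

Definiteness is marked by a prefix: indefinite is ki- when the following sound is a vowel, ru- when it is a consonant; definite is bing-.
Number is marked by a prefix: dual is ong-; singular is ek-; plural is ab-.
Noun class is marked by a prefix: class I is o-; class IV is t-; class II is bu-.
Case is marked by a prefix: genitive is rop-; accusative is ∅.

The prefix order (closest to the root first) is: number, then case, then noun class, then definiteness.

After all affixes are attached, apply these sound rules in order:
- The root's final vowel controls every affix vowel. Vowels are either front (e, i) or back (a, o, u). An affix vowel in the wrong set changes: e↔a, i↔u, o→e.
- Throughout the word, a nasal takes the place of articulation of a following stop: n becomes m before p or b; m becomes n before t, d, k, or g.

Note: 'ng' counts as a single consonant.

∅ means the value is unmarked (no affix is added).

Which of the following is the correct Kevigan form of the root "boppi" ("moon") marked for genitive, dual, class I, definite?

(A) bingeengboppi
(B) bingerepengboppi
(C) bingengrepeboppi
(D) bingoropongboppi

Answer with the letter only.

B

Attach number dual ong- → ongboppi.
Attach case genitive rop- → ropongboppi.
Attach noun class class I o- → oropongboppi.
Attach definiteness definite bing- → bingoropongboppi.
Apply vowel harmony: bingoropongboppi → bingerepengboppi.
Nasal assimilation: no change.
So the correct form is bingerepengboppi, option (B).
(A) bingeengboppi is wrong: it uses accusative instead of genitive for case.
(D) bingoropongboppi is wrong: it fails to apply the sound rule(s).
(C) bingengrepeboppi is wrong: it has the affixes in the wrong order.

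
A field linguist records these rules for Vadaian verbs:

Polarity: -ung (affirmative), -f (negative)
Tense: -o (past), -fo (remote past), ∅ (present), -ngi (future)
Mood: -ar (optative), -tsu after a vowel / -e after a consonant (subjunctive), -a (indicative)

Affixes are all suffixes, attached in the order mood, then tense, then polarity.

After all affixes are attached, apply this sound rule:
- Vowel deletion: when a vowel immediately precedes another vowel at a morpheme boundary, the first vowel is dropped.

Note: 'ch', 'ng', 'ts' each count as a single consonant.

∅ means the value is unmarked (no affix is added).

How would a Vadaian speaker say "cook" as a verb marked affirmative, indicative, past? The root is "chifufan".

Attach mood indicative -a → chifufana.
Attach tense past -o → chifufanao.
Attach polarity affirmative -ung → chifufanaoung.
Apply vowel deletion: chifufanaoung → chifufanung.

chifufanung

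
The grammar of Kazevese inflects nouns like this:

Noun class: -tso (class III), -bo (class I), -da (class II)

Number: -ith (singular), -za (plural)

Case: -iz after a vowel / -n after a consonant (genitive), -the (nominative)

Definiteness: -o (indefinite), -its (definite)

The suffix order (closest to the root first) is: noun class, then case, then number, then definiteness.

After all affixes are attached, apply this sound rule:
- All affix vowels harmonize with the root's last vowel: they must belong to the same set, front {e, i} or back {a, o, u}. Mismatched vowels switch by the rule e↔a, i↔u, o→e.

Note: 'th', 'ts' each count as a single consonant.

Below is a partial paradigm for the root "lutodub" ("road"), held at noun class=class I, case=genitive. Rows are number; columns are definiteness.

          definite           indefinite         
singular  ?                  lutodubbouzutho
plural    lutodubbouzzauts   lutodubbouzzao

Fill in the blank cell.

Attach noun class class I -bo → lutodubbo.
Attach case genitive -iz (after vowel 'o') → lutodubboiz.
Attach number singular -ith → lutodubboizith.
Attach definiteness definite -its → lutodubboizithits.
Apply vowel harmony: lutodubboizithits → lutodubbouzuthuts.

lutodubbouzuthuts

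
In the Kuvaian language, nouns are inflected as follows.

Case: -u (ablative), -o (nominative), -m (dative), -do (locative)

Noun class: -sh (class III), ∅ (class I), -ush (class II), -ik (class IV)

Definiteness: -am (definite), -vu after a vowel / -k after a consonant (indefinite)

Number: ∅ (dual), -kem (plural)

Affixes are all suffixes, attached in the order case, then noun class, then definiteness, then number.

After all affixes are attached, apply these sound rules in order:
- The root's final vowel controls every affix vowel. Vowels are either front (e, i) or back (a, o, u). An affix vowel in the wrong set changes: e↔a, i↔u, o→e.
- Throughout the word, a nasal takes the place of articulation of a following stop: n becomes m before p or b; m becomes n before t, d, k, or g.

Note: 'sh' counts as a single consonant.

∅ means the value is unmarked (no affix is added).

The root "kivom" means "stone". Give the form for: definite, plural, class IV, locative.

Attach case locative -do → kivomdo.
Attach noun class class IV -ik → kivomdoik.
Attach definiteness definite -am → kivomdoikam.
Attach number plural -kem → kivomdoikamkem.
Apply vowel harmony: kivomdoikamkem → kivomdoukamkam.
Apply nasal assimilation: kivomdoukamkam → kivondoukankam.

kivondoukankam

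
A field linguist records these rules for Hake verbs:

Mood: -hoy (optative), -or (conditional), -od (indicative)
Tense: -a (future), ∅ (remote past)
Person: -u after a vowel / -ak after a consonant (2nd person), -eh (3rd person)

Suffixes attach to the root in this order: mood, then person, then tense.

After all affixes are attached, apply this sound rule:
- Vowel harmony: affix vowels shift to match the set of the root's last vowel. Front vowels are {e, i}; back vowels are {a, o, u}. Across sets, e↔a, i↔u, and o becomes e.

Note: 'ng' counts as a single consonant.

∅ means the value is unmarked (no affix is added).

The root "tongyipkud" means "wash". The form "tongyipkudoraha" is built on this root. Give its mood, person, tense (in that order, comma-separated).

conditional, 3rd person, future

Segment: tongyipkud-or-eh-a.
mood: -or → conditional.
person: -eh → 3rd person.
tense: -a → future.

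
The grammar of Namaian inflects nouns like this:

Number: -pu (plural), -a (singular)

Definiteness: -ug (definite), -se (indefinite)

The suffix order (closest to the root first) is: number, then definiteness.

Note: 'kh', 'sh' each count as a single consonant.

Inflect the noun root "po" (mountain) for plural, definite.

popuug

Attach number plural -pu → popu.
Attach definiteness definite -ug → popuug.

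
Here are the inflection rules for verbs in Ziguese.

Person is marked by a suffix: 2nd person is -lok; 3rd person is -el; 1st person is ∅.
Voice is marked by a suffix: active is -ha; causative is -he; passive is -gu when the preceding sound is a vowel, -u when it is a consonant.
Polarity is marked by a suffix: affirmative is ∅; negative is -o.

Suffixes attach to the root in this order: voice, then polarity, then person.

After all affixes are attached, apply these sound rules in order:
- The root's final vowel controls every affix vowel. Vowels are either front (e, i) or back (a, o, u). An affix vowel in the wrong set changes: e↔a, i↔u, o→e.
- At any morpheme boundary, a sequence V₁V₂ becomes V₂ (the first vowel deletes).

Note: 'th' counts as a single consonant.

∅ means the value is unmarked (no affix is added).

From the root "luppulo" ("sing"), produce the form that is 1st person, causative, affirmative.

luppuloha

Attach voice causative -he → luppulohe.
polarity = affirmative: zero marking, form stays luppulohe.
person = 1st person: zero marking, form stays luppulohe.
Apply vowel harmony: luppulohe → luppuloha.
Vowel deletion: no change.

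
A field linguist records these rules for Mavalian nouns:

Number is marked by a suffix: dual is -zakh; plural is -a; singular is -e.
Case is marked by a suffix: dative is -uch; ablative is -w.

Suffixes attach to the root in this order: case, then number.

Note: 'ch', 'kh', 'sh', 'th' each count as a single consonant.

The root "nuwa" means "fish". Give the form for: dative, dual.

nuwauchzakh

Attach case dative -uch → nuwauch.
Attach number dual -zakh → nuwauchzakh.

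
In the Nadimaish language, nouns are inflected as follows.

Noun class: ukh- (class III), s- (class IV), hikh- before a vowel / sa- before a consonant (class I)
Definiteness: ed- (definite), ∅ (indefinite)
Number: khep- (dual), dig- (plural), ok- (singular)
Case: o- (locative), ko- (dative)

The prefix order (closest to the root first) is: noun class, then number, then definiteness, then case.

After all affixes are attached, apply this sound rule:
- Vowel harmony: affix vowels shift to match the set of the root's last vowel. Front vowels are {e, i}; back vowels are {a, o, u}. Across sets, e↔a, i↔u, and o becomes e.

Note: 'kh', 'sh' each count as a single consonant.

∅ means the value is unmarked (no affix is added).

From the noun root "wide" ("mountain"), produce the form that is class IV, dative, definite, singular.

Attach noun class class IV s- → swide.
Attach number singular ok- → okswide.
Attach definiteness definite ed- → edokswide.
Attach case dative ko- → koedokswide.
Apply vowel harmony: koedokswide → keedekswide.

keedekswide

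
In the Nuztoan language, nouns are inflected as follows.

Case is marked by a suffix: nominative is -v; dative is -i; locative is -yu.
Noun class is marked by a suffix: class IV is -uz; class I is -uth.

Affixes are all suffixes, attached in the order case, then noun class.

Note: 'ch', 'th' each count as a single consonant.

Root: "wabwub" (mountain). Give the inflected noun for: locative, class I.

wabwubyuuth

Attach case locative -yu → wabwubyu.
Attach noun class class I -uth → wabwubyuuth.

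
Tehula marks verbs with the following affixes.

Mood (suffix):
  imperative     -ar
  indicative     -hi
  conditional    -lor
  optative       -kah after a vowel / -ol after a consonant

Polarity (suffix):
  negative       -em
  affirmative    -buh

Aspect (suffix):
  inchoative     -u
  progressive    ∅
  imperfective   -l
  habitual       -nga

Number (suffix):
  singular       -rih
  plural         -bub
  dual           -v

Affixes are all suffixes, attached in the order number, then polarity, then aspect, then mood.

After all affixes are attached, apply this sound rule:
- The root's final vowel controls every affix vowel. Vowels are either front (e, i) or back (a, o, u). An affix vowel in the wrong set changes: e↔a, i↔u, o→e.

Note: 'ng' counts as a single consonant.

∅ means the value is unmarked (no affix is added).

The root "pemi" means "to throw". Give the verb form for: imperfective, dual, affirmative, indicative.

pemivbihlhi

Attach number dual -v → pemiv.
Attach polarity affirmative -buh → pemivbuh.
Attach aspect imperfective -l → pemivbuhl.
Attach mood indicative -hi → pemivbuhlhi.
Apply vowel harmony: pemivbuhlhi → pemivbihlhi.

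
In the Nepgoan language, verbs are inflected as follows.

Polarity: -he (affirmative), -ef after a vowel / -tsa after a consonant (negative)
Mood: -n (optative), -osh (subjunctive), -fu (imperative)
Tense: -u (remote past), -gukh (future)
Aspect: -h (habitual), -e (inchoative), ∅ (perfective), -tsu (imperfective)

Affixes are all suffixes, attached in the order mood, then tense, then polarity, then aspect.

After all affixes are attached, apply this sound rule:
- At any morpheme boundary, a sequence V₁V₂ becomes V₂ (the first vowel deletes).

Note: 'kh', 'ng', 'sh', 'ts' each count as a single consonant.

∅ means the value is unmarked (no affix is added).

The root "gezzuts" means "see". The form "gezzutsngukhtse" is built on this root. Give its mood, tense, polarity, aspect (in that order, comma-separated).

Segment: gezzuts-n-gukh-tsa-e.
mood: -n → optative.
tense: -gukh → future.
polarity: -ef/tsa → negative.
aspect: -e → inchoative.

optative, future, negative, inchoative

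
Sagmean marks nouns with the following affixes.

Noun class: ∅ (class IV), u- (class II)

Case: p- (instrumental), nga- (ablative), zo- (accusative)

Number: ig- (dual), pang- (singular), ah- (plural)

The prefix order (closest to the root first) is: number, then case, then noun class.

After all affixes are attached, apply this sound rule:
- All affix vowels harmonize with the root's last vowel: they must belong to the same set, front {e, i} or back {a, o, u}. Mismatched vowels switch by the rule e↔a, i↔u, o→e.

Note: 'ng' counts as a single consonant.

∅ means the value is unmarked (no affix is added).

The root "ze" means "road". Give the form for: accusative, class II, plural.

izeehze

Attach number plural ah- → ahze.
Attach case accusative zo- → zoahze.
Attach noun class class II u- → uzoahze.
Apply vowel harmony: uzoahze → izeehze.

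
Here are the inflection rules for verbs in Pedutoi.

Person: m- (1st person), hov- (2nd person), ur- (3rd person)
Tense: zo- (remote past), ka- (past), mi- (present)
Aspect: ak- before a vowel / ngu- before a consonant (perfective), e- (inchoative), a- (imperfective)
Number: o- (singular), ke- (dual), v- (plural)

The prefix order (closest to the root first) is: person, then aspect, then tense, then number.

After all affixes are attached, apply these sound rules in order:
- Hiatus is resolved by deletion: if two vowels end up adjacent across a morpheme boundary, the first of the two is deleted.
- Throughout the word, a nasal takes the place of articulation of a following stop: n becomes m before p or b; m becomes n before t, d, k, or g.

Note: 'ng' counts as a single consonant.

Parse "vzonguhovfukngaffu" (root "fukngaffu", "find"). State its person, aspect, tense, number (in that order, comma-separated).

Segment: v-zo-ngu-hov-fukngaffu.
person: hov- → 2nd person.
aspect: ak/ngu- → perfective.
tense: zo- → remote past.
number: v- → plural.

2nd person, perfective, remote past, plural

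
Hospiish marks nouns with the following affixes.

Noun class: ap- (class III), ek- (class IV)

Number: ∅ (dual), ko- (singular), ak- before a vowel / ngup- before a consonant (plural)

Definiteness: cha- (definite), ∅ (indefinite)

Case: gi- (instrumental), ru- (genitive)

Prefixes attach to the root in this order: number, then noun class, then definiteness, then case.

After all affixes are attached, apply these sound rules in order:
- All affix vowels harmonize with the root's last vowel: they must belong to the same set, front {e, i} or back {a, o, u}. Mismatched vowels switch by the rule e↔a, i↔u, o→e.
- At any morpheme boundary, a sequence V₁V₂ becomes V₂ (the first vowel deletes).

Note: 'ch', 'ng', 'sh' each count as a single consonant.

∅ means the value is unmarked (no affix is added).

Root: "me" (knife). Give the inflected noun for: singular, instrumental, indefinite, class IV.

gekkeme

Attach number singular ko- → kome.
Attach noun class class IV ek- → ekkome.
definiteness = indefinite: zero marking, form stays ekkome.
Attach case instrumental gi- → giekkome.
Apply vowel harmony: giekkome → giekkeme.
Apply vowel deletion: giekkeme → gekkeme.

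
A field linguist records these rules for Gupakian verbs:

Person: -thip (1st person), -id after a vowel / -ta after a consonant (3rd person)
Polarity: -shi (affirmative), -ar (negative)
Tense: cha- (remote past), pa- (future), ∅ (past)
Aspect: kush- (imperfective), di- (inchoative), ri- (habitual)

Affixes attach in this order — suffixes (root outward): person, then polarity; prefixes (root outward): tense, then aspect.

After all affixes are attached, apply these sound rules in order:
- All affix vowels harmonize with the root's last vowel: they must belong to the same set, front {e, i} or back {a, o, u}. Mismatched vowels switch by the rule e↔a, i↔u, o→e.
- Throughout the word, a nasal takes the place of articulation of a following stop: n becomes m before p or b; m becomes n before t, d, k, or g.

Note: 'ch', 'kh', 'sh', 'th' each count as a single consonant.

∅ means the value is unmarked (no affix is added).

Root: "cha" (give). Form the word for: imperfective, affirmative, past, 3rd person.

kushchaudshu

tense = past: zero marking, form stays cha.
Attach person 3rd person -id (after vowel 'a') → chaid.
Attach polarity affirmative -shi → chaidshi.
Attach aspect imperfective kush- → kushchaidshi.
Apply vowel harmony: kushchaidshi → kushchaudshu.
Nasal assimilation: no change.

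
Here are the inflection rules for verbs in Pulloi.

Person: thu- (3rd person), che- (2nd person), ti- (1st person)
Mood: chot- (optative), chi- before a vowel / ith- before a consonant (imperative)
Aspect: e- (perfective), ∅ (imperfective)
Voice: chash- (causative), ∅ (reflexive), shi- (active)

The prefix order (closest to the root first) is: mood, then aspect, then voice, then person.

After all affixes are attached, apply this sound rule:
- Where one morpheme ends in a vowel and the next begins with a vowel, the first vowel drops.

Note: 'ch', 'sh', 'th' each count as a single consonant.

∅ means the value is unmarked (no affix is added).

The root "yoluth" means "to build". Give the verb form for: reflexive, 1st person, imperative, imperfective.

tithyoluth

Attach mood imperative ith- (before consonant 'y') → ithyoluth.
aspect = imperfective: zero marking, form stays ithyoluth.
voice = reflexive: zero marking, form stays ithyoluth.
Attach person 1st person ti- → tiithyoluth.
Apply vowel deletion: tiithyoluth → tithyoluth.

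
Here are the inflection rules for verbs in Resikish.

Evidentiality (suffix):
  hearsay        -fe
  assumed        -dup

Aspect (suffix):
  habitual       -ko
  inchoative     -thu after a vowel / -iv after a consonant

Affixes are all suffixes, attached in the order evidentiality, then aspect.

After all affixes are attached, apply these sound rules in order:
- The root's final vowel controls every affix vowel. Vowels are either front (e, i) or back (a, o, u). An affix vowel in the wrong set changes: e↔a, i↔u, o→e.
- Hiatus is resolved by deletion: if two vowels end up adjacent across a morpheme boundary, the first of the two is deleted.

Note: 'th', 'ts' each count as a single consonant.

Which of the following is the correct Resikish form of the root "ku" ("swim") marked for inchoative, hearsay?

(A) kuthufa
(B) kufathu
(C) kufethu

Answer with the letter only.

Attach evidentiality hearsay -fe → kufe.
Attach aspect inchoative -thu (after vowel 'e') → kufethu.
Apply vowel harmony: kufethu → kufathu.
Vowel deletion: no change.
So the correct form is kufathu, option (B).
(C) kufethu is wrong: it fails to apply the sound rule(s).
(A) kuthufa is wrong: it has the affixes in the wrong order.

B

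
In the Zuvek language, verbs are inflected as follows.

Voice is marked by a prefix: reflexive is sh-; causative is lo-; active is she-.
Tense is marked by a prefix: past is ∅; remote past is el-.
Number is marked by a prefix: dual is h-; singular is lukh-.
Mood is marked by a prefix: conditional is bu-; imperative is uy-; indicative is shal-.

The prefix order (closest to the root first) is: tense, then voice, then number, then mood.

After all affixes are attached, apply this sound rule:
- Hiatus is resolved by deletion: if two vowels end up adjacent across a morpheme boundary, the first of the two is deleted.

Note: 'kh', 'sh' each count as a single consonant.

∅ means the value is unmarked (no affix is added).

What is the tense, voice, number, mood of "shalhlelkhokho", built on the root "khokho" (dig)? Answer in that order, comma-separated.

remote past, causative, dual, indicative

Segment: shal-h-lo-el-khokho.
tense: el- → remote past.
voice: lo- → causative.
number: h- → dual.
mood: shal- → indicative.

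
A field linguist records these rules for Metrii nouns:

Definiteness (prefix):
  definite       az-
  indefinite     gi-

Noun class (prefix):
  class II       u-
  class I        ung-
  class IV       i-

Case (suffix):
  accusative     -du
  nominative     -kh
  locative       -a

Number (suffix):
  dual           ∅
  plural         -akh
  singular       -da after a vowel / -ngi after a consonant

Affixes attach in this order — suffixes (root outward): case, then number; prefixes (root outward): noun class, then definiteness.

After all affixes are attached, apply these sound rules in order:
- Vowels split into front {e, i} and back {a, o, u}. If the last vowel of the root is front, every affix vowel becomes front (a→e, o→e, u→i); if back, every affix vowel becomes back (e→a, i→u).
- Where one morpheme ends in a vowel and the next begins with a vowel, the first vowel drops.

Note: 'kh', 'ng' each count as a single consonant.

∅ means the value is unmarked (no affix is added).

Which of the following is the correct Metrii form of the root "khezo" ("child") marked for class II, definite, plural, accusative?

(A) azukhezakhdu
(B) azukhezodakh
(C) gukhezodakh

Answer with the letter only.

Attach noun class class II u- → ukhezo.
Attach case accusative -du → ukhezodu.
Attach definiteness definite az- → azukhezodu.
Attach number plural -akh → azukhezoduakh.
Vowel harmony: no change.
Apply vowel deletion: azukhezoduakh → azukhezodakh.
So the correct form is azukhezodakh, option (B).
(A) azukhezakhdu is wrong: it has the affixes in the wrong order.
(C) gukhezodakh is wrong: it uses indefinite instead of definite for definiteness.

B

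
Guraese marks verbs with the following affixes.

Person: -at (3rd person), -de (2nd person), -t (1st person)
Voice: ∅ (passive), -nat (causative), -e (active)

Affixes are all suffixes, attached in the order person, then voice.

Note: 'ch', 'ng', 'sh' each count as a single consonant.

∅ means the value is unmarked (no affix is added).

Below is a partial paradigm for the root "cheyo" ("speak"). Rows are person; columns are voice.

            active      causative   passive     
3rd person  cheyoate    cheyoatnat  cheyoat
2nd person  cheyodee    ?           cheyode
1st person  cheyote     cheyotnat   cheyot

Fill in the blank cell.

cheyodenat

Attach person 2nd person -de → cheyode.
Attach voice causative -nat → cheyodenat.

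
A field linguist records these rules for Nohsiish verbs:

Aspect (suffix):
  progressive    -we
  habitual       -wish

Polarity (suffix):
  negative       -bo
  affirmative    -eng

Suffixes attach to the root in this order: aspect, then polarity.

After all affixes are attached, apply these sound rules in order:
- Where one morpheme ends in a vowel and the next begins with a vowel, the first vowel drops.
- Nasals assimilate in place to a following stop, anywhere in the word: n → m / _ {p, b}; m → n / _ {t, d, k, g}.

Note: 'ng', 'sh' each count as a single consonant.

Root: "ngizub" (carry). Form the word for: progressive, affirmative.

Attach aspect progressive -we → ngizubwe.
Attach polarity affirmative -eng → ngizubweeng.
Apply vowel deletion: ngizubweeng → ngizubweng.
Nasal assimilation: no change.

ngizubweng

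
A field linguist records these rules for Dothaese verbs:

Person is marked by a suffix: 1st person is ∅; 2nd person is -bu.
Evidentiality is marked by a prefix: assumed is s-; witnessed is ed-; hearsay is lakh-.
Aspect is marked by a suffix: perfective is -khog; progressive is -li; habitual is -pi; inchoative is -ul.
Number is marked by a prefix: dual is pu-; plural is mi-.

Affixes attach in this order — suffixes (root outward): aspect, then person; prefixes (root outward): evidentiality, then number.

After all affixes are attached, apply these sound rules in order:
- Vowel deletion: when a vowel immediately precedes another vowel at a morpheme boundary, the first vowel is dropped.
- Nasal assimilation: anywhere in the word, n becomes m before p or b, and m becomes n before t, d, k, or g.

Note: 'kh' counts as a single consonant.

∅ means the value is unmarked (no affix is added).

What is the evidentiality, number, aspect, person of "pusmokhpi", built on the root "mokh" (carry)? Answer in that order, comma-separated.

assumed, dual, habitual, 1st person

Segment: pu-s-mokh-pi.
evidentiality: s- → assumed.
number: pu- → dual.
aspect: -pi → habitual.
person: ∅ → 1st person.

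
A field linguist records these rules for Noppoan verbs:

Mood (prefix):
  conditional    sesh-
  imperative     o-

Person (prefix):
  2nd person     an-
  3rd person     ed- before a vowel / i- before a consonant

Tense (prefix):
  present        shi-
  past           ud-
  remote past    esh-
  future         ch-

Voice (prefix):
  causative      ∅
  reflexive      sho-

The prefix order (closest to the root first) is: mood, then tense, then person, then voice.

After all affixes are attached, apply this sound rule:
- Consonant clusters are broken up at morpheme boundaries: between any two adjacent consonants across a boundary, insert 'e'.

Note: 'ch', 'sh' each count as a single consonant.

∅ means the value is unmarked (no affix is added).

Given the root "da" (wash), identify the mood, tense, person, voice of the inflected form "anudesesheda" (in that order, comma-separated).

Segment: an-ud-sesh-da.
mood: sesh- → conditional.
tense: ud- → past.
person: an- → 2nd person.
voice: ∅ → causative.

conditional, past, 2nd person, causative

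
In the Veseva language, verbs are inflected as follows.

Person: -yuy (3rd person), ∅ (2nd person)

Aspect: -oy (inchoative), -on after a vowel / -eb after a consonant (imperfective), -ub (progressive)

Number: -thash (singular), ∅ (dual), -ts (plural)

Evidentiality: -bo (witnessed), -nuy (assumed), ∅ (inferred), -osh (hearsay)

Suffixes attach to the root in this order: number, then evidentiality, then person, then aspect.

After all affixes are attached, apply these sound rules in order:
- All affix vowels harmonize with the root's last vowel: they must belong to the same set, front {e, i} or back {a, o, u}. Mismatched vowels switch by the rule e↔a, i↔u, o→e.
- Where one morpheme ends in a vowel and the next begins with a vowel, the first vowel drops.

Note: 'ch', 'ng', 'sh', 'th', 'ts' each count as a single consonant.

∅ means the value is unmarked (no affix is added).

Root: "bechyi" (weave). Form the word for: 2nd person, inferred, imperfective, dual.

number = dual: zero marking, form stays bechyi.
evidentiality = inferred: zero marking, form stays bechyi.
person = 2nd person: zero marking, form stays bechyi.
Attach aspect imperfective -on (after vowel 'i') → bechyion.
Apply vowel harmony: bechyion → bechyien.
Apply vowel deletion: bechyien → bechyen.

bechyen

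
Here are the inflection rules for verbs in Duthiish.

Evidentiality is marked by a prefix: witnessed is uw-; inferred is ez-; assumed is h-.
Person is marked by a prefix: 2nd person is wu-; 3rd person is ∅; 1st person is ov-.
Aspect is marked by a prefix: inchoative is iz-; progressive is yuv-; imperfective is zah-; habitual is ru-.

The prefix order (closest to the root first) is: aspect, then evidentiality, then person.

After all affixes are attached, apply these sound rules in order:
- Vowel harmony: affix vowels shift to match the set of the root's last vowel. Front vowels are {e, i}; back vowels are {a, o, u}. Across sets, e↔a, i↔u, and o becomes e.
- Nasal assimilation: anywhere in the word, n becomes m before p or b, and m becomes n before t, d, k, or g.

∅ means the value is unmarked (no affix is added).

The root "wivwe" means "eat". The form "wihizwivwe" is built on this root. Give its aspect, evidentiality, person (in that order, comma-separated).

inchoative, assumed, 2nd person

Segment: wu-h-iz-wivwe.
aspect: iz- → inchoative.
evidentiality: h- → assumed.
person: wu- → 2nd person.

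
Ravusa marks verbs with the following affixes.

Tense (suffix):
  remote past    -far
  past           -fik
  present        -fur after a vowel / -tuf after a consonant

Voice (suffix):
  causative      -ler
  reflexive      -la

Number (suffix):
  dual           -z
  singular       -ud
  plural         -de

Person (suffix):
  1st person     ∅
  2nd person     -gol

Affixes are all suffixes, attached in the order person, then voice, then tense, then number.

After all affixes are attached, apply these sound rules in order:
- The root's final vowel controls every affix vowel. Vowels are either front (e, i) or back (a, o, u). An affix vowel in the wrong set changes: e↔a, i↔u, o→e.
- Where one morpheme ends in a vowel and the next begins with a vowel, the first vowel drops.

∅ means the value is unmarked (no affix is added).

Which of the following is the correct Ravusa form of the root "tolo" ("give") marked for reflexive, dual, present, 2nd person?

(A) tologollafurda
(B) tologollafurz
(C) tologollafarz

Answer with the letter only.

B

Attach person 2nd person -gol → tologol.
Attach voice reflexive -la → tologolla.
Attach tense present -fur (after vowel 'a') → tologollafur.
Attach number dual -z → tologollafurz.
Vowel harmony: no change.
Vowel deletion: no change.
So the correct form is tologollafurz, option (B).
(C) tologollafarz is wrong: it uses remote past instead of present for tense.
(A) tologollafurda is wrong: it uses plural instead of dual for number.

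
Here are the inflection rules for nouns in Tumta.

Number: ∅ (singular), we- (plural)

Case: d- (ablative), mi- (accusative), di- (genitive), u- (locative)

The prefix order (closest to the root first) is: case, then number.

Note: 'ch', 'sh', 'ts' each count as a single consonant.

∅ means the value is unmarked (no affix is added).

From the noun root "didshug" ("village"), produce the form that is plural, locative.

weudidshug

Attach case locative u- → udidshug.
Attach number plural we- → weudidshug.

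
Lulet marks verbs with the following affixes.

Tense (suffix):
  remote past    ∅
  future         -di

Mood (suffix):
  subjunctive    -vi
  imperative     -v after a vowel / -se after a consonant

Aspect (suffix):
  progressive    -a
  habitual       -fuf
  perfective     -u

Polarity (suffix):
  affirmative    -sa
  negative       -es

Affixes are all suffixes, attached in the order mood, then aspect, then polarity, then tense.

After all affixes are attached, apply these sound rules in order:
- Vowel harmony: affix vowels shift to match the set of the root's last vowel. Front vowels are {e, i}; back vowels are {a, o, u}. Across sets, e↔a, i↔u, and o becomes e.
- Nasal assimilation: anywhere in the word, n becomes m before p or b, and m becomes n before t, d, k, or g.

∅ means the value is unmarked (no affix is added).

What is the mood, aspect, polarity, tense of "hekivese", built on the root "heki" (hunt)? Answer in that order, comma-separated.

imperative, progressive, affirmative, remote past

Segment: heki-v-a-sa.
mood: -v/se → imperative.
aspect: -a → progressive.
polarity: -sa → affirmative.
tense: ∅ → remote past.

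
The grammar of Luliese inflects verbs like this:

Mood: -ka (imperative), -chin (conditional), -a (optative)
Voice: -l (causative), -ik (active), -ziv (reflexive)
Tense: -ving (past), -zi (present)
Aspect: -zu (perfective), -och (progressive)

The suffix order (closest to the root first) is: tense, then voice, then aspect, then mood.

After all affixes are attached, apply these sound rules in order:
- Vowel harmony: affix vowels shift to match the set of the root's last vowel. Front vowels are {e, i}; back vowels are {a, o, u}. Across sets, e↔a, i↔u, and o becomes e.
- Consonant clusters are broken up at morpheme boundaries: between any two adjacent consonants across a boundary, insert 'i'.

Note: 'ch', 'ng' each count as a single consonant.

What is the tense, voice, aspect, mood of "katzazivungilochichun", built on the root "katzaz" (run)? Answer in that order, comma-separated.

Segment: katzaz-ving-l-och-chin.
tense: -ving → past.
voice: -l → causative.
aspect: -och → progressive.
mood: -chin → conditional.

past, causative, progressive, conditional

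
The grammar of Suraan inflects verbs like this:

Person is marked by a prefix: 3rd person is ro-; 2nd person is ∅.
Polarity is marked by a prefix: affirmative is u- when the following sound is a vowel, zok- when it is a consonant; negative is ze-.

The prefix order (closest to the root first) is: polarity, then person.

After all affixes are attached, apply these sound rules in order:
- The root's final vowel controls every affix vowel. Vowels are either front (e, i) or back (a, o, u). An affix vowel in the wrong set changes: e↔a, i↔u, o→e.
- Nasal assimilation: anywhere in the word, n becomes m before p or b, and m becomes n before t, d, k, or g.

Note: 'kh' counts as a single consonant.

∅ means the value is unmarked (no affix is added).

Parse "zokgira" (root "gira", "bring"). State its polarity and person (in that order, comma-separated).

affirmative, 2nd person

Segment: zok-gira.
polarity: u/zok- → affirmative.
person: ∅ → 2nd person.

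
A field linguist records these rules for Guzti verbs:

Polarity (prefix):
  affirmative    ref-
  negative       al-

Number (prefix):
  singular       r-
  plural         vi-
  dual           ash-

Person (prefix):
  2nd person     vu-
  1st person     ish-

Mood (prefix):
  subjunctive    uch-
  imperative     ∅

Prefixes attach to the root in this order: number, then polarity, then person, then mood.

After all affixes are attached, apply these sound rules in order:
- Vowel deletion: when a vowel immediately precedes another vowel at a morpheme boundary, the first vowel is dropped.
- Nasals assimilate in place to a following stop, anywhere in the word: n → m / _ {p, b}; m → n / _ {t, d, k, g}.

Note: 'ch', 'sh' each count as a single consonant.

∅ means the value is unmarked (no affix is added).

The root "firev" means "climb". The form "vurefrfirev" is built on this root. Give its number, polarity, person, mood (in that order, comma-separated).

Segment: vu-ref-r-firev.
number: r- → singular.
polarity: ref- → affirmative.
person: vu- → 2nd person.
mood: ∅ → imperative.

singular, affirmative, 2nd person, imperative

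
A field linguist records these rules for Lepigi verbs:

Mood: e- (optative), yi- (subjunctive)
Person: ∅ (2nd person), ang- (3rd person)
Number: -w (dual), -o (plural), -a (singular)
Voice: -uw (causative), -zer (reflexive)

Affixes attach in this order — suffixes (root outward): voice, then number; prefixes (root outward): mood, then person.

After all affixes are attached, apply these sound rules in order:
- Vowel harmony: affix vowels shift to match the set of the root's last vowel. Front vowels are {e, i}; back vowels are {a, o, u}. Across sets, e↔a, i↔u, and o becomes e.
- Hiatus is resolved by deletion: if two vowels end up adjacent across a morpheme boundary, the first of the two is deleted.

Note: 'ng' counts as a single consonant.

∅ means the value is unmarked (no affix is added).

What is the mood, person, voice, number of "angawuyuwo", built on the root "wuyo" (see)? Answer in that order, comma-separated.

Segment: ang-e-wuyo-uw-o.
mood: e- → optative.
person: ang- → 3rd person.
voice: -uw → causative.
number: -o → plural.

optative, 3rd person, causative, plural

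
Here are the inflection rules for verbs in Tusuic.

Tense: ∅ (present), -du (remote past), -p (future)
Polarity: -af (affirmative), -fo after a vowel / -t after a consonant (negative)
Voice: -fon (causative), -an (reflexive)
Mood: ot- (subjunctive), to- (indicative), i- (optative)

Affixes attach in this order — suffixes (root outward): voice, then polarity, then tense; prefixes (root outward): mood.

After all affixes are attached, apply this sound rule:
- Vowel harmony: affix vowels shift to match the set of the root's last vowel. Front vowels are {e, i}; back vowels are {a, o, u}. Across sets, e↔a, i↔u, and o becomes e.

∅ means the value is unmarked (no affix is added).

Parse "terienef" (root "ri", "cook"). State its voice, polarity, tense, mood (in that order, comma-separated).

reflexive, affirmative, present, indicative

Segment: to-ri-an-af.
voice: -an → reflexive.
polarity: -af → affirmative.
tense: ∅ → present.
mood: to- → indicative.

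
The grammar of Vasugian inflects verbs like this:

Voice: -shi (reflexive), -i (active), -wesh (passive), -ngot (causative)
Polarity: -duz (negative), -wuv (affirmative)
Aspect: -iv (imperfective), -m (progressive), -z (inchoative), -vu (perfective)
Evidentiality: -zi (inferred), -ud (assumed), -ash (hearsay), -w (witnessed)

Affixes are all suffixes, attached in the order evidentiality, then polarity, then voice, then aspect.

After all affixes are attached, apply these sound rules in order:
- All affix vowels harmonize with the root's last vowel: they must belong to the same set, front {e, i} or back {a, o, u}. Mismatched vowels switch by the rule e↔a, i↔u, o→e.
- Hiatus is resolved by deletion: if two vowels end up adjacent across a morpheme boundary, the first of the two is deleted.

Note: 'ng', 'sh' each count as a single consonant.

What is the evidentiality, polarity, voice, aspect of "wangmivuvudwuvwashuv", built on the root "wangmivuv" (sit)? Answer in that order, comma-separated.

Segment: wangmivuv-ud-wuv-wesh-iv.
evidentiality: -ud → assumed.
polarity: -wuv → affirmative.
voice: -wesh → passive.
aspect: -iv → imperfective.

assumed, affirmative, passive, imperfective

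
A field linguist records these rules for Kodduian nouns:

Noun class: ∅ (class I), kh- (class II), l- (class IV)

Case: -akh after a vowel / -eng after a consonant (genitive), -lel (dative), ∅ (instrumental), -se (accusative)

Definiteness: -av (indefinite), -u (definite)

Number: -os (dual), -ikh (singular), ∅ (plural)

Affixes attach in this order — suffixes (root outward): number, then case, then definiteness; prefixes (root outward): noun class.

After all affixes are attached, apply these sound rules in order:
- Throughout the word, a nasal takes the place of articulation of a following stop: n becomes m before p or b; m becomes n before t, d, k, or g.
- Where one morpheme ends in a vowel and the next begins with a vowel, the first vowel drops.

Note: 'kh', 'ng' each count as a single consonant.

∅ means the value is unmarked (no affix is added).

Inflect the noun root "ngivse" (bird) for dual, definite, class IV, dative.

Attach number dual -os → ngivseos.
Attach case dative -lel → ngivseoslel.
Attach definiteness definite -u → ngivseoslelu.
Attach noun class class IV l- → lngivseoslelu.
Nasal assimilation: no change.
Apply vowel deletion: lngivseoslelu → lngivsoslelu.

lngivsoslelu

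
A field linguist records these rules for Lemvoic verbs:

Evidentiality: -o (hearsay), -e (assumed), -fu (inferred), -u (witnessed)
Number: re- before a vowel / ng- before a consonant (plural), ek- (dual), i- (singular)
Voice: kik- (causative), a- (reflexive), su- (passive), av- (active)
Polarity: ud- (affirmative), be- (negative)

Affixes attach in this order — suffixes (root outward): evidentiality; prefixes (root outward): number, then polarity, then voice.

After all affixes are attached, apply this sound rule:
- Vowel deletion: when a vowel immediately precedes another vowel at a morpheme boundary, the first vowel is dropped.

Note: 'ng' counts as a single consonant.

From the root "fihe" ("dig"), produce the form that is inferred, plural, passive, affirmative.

sudngfihefu

Attach number plural ng- (before consonant 'f') → ngfihe.
Attach polarity affirmative ud- → udngfihe.
Attach voice passive su- → suudngfihe.
Attach evidentiality inferred -fu → suudngfihefu.
Apply vowel deletion: suudngfihefu → sudngfihefu.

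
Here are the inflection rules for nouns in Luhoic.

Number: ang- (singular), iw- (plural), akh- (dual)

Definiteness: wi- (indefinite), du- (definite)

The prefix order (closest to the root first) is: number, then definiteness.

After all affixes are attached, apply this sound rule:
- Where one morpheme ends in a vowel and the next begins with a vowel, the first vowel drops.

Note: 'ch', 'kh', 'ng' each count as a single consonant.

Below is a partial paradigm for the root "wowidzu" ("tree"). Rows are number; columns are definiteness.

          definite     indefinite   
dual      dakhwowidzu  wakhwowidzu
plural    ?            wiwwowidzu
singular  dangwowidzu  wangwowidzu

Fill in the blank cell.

Attach number plural iw- → iwwowidzu.
Attach definiteness definite du- → duiwwowidzu.
Apply vowel deletion: duiwwowidzu → diwwowidzu.

diwwowidzu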